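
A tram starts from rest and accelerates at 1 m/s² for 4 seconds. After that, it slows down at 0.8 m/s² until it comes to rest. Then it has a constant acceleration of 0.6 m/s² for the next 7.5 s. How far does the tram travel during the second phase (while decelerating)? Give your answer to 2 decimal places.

10.00 m

Phase 1 (accelerating): v₀ = 0 m/s, a = 1 m/s².
v = v₀ + at = 0 + (1)(4) = 4.00 m/s
Δx = v₀t + ½at² = 0·4 + 0.5·1·4² = 8.00 m

Phase 2 (decelerating): v₀ = 4.00 m/s, a = -0.8 m/s².
v = v₀ + at → t = (0 − 4.00) / -0.8 = 5.00 s
v² = v₀² + 2aΔx → Δx = (0² − 4.00²)/(2·-0.8) = 10.0 m
Distance in phase 2 = 10.0 m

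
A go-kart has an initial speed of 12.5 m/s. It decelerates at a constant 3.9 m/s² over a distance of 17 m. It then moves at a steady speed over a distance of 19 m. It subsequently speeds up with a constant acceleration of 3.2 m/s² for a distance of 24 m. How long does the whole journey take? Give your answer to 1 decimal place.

8.5 s

Phase 1 (decelerating): v₀ = 12.5 m/s, a = -3.9 m/s².
v² = v₀² + 2aΔx = 12.5² + 2·-3.9·17 = 23.7 → v = 4.86 m/s
t = (v − v₀)/a = (4.86 − 12.5)/-3.9 = 1.96 s

Phase 2 (constant speed): v₀ = 4.86 m/s, a = 0 m/s².
Constant speed: t = d/v = 19/4.86 = 3.91 s

Phase 3 (accelerating): v₀ = 4.86 m/s, a = 3.2 m/s².
v² = v₀² + 2aΔx = 4.86² + 2·3.2·24 = 177 → v = 13.3 m/s
t = (v − v₀)/a = (13.3 − 4.86)/3.2 = 2.64 s
Total time = 1.96 + 3.91 + 2.64 = 8.51 s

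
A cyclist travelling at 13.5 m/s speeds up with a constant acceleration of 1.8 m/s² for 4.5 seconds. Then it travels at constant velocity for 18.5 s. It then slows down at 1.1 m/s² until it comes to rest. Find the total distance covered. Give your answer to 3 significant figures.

691 m

Phase 1 (accelerating): v₀ = 13.5 m/s, a = 1.8 m/s².
v = v₀ + at = 13.5 + (1.8)(4.5) = 21.6 m/s
Δx = v₀t + ½at² = 13.5·4.5 + 0.5·1.8·4.5² = 79.0 m

Phase 2 (constant speed): v₀ = 21.6 m/s, a = 0 m/s².
v = v₀ + at = 21.6 + (0)(18.5) = 21.6 m/s
Δx = v₀t + ½at² = 21.6·18.5 + 0.5·0·18.5² = 400 m

Phase 3 (decelerating): v₀ = 21.6 m/s, a = -1.1 m/s².
v = v₀ + at → t = (0 − 21.6) / -1.1 = 19.6 s
v² = v₀² + 2aΔx → Δx = (0² − 21.6²)/(2·-1.1) = 212 m
Total distance = 79.0 + 400 + 212 = 691 m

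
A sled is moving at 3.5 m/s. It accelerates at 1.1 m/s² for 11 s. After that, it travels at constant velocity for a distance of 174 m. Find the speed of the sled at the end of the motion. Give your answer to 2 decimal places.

15.60 m/s

Phase 1 (accelerating): v₀ = 3.50 m/s, a = 1.1 m/s².
v = v₀ + at = 3.50 + (1.1)(11) = 15.6 m/s
Δx = v₀t + ½at² = 3.50·11 + 0.5·1.1·11² = 105 m

Phase 2 (constant speed): v₀ = 15.6 m/s, a = 0 m/s².
Constant speed: t = d/v = 174/15.6 = 11.2 s
Final speed = 15.6 m/s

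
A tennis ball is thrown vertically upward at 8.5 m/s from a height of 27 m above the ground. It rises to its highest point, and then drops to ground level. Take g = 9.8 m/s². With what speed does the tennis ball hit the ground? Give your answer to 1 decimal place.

24.5 m/s

Phase 1 (rising): v₀ = 8.50 m/s, a = -9.8 m/s².
v = v₀ + at → t = (0 − 8.50) / -9.8 = 0.867 s
v² = v₀² + 2aΔx → Δx = (0² − 8.50²)/(2·-9.8) = 3.69 m

Phase 2 (falling): v₀ = 0 m/s, a = -9.8 m/s².
Falls 30.7 m from rest: t = √(2·30.7/9.8) = 2.50 s; v = g·t = 24.5 m/s.
Final speed = 24.5 m/s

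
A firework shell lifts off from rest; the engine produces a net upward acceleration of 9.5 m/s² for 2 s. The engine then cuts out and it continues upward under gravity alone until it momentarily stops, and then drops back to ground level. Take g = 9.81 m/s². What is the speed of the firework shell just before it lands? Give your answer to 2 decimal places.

27.09 m/s

Phase 1 (powered ascent): v₀ = 0 m/s, a = 9.5 m/s².
v = v₀ + at = 0 + (9.5)(2) = 19.0 m/s
Δx = v₀t + ½at² = 0·2 + 0.5·9.5·2² = 19.0 m

Phase 2 (coasting upward): v₀ = 19.0 m/s, a = -9.81 m/s².
v = v₀ + at → t = (0 − 19.0) / -9.81 = 1.94 s
v² = v₀² + 2aΔx → Δx = (0² − 19.0²)/(2·-9.81) = 18.4 m

Phase 3 (free fall): v₀ = 0 m/s, a = -9.81 m/s².
Falls 37.4 m from rest: t = √(2·37.4/9.81) = 2.76 s; v = g·t = 27.1 m/s.
Impact speed = 27.1 m/s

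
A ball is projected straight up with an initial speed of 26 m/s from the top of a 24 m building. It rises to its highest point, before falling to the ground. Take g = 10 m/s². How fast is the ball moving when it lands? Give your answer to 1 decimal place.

34.0 m/s

Phase 1 (rising): v₀ = 26.0 m/s, a = -10 m/s².
v = v₀ + at → t = (0 − 26.0) / -10 = 2.60 s
v² = v₀² + 2aΔx → Δx = (0² − 26.0²)/(2·-10) = 33.8 m

Phase 2 (falling): v₀ = 0 m/s, a = -10 m/s².
Falls 57.8 m from rest: t = √(2·57.8/10) = 3.40 s; v = g·t = 34.0 m/s.
Final speed = 34.0 m/s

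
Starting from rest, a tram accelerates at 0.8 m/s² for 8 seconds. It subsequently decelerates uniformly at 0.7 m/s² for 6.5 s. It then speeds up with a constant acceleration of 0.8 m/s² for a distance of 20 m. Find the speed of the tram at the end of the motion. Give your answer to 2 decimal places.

5.95 m/s

Phase 1 (accelerating): v₀ = 0 m/s, a = 0.8 m/s².
v = v₀ + at = 0 + (0.8)(8) = 6.40 m/s
Δx = v₀t + ½at² = 0·8 + 0.5·0.8·8² = 25.6 m

Phase 2 (decelerating): v₀ = 6.40 m/s, a = -0.7 m/s².
v = v₀ + at = 6.40 + (-0.7)(6.5) = 1.85 m/s
Δx = v₀t + ½at² = 6.40·6.5 + 0.5·-0.7·6.5² = 26.8 m

Phase 3 (accelerating): v₀ = 1.85 m/s, a = 0.8 m/s².
v² = v₀² + 2aΔx = 1.85² + 2·0.8·20 = 35.4 → v = 5.95 m/s
t = (v − v₀)/a = (5.95 − 1.85)/0.8 = 5.13 s
Final speed = 5.95 m/s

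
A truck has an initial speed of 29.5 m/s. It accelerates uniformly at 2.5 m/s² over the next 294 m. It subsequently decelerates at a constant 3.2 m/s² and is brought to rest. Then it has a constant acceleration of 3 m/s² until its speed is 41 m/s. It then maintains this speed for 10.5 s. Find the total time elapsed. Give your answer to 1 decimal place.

Phase 1 (accelerating): v₀ = 29.5 m/s, a = 2.5 m/s².
v² = v₀² + 2aΔx = 29.5² + 2·2.5·294 = 2340 → v = 48.4 m/s
t = (v − v₀)/a = (48.4 − 29.5)/2.5 = 7.55 s

Phase 2 (decelerating): v₀ = 48.4 m/s, a = -3.2 m/s².
v = v₀ + at → t = (0 − 48.4) / -3.2 = 15.1 s
v² = v₀² + 2aΔx → Δx = (0² − 48.4²)/(2·-3.2) = 366 m

Phase 3 (accelerating): v₀ = 0 m/s, a = 3 m/s².
v = v₀ + at → t = (41 − 0) / 3 = 13.7 s
v² = v₀² + 2aΔx → Δx = (41² − 0²)/(2·3) = 280 m

Phase 4 (constant speed): v₀ = 41.0 m/s, a = 0 m/s².
v = v₀ + at = 41.0 + (0)(10.5) = 41.0 m/s
Δx = v₀t + ½at² = 41.0·10.5 + 0.5·0·10.5² = 430 m
Total time = 7.55 + 15.1 + 13.7 + 10.5 = 46.8 s

46.8 s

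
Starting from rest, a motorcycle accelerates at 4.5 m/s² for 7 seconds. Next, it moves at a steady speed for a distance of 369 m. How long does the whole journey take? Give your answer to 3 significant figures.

Phase 1 (accelerating): v₀ = 0 m/s, a = 4.5 m/s².
v = v₀ + at = 0 + (4.5)(7) = 31.5 m/s
Δx = v₀t + ½at² = 0·7 + 0.5·4.5·7² = 110 m

Phase 2 (constant speed): v₀ = 31.5 m/s, a = 0 m/s².
Constant speed: t = d/v = 369/31.5 = 11.7 s
Total time = 7.00 + 11.7 = 18.7 s

18.7 s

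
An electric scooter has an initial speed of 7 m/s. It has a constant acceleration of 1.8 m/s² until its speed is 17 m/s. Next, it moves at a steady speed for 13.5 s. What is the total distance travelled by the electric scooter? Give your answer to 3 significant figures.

Phase 1 (accelerating): v₀ = 7.00 m/s, a = 1.8 m/s².
v = v₀ + at → t = (17 − 7.00) / 1.8 = 5.56 s
v² = v₀² + 2aΔx → Δx = (17² − 7.00²)/(2·1.8) = 66.7 m

Phase 2 (constant speed): v₀ = 17.0 m/s, a = 0 m/s².
v = v₀ + at = 17.0 + (0)(13.5) = 17.0 m/s
Δx = v₀t + ½at² = 17.0·13.5 + 0.5·0·13.5² = 230 m
Total distance = 66.7 + 230 = 296 m

296 m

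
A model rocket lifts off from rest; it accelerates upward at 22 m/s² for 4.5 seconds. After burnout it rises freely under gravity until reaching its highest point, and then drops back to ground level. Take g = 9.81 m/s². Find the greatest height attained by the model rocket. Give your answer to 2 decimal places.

722.29 m

Phase 1 (powered ascent): v₀ = 0 m/s, a = 22 m/s².
v = v₀ + at = 0 + (22)(4.5) = 99.0 m/s
Δx = v₀t + ½at² = 0·4.5 + 0.5·22·4.5² = 223 m

Phase 2 (coasting upward): v₀ = 99.0 m/s, a = -9.81 m/s².
v = v₀ + at → t = (0 − 99.0) / -9.81 = 10.1 s
v² = v₀² + 2aΔx → Δx = (0² − 99.0²)/(2·-9.81) = 500 m
Maximum height = 223 + 500 = 722 m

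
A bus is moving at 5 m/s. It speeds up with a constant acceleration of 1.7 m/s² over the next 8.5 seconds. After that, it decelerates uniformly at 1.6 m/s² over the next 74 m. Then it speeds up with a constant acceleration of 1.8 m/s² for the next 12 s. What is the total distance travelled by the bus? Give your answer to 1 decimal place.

450.3 m

Phase 1 (accelerating): v₀ = 5.00 m/s, a = 1.7 m/s².
v = v₀ + at = 5.00 + (1.7)(8.5) = 19.4 m/s
Δx = v₀t + ½at² = 5.00·8.5 + 0.5·1.7·8.5² = 104 m

Phase 2 (decelerating): v₀ = 19.4 m/s, a = -1.6 m/s².
v² = v₀² + 2aΔx = 19.4² + 2·-1.6·74 = 142 → v = 11.9 m/s
t = (v − v₀)/a = (11.9 − 19.4)/-1.6 = 4.72 s

Phase 3 (accelerating): v₀ = 11.9 m/s, a = 1.8 m/s².
v = v₀ + at = 11.9 + (1.8)(12) = 33.5 m/s
Δx = v₀t + ½at² = 11.9·12 + 0.5·1.8·12² = 272 m
Total distance = 104 + 74.0 + 272 = 450 m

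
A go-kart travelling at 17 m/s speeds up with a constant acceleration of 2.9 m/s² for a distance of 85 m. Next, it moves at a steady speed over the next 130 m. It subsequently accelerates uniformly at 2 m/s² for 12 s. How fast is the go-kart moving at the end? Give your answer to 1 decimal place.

Phase 1 (accelerating): v₀ = 17.0 m/s, a = 2.9 m/s².
v² = v₀² + 2aΔx = 17.0² + 2·2.9·85 = 782 → v = 28.0 m/s
t = (v − v₀)/a = (28.0 − 17.0)/2.9 = 3.78 s

Phase 2 (constant speed): v₀ = 28.0 m/s, a = 0 m/s².
Constant speed: t = d/v = 130/28.0 = 4.65 s

Phase 3 (accelerating): v₀ = 28.0 m/s, a = 2 m/s².
v = v₀ + at = 28.0 + (2)(12) = 52.0 m/s
Δx = v₀t + ½at² = 28.0·12 + 0.5·2·12² = 480 m
Final speed = 52.0 m/s

52.0 m/s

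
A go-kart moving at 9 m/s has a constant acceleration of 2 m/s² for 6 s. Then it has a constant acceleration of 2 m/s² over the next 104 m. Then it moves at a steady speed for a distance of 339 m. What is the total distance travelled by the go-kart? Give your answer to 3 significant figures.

533 m

Phase 1 (accelerating): v₀ = 9.00 m/s, a = 2 m/s².
v = v₀ + at = 9.00 + (2)(6) = 21.0 m/s
Δx = v₀t + ½at² = 9.00·6 + 0.5·2·6² = 90.0 m

Phase 2 (accelerating): v₀ = 21.0 m/s, a = 2 m/s².
v² = v₀² + 2aΔx = 21.0² + 2·2·104 = 857 → v = 29.3 m/s
t = (v − v₀)/a = (29.3 − 21.0)/2 = 4.14 s

Phase 3 (constant speed): v₀ = 29.3 m/s, a = 0 m/s².
Constant speed: t = d/v = 339/29.3 = 11.6 s
Total distance = 90.0 + 104 + 339 = 533 m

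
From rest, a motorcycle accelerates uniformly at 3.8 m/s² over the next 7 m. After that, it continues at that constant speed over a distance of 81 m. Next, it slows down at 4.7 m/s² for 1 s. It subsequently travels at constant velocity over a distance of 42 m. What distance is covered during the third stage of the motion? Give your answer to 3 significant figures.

Phase 1 (accelerating): v₀ = 0 m/s, a = 3.8 m/s².
v² = v₀² + 2aΔx = 0² + 2·3.8·7 = 53.2 → v = 7.29 m/s
t = (v − v₀)/a = (7.29 − 0)/3.8 = 1.92 s

Phase 2 (constant speed): v₀ = 7.29 m/s, a = 0 m/s².
Constant speed: t = d/v = 81/7.29 = 11.1 s

Phase 3 (decelerating): v₀ = 7.29 m/s, a = -4.7 m/s².
v = v₀ + at = 7.29 + (-4.7)(1) = 2.59 m/s
Δx = v₀t + ½at² = 7.29·1 + 0.5·-4.7·1² = 4.94 m
Distance in phase 3 = 4.94 m

4.94 m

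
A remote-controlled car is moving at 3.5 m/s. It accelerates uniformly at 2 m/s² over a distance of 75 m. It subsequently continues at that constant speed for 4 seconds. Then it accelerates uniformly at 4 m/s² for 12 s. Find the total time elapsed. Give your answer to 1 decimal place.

23.1 s

Phase 1 (accelerating): v₀ = 3.50 m/s, a = 2 m/s².
v² = v₀² + 2aΔx = 3.50² + 2·2·75 = 312 → v = 17.7 m/s
t = (v − v₀)/a = (17.7 − 3.50)/2 = 7.09 s

Phase 2 (constant speed): v₀ = 17.7 m/s, a = 0 m/s².
v = v₀ + at = 17.7 + (0)(4) = 17.7 m/s
Δx = v₀t + ½at² = 17.7·4 + 0.5·0·4² = 70.7 m

Phase 3 (accelerating): v₀ = 17.7 m/s, a = 4 m/s².
v = v₀ + at = 17.7 + (4)(12) = 65.7 m/s
Δx = v₀t + ½at² = 17.7·12 + 0.5·4·12² = 500 m
Total time = 7.09 + 4.00 + 12.0 = 23.1 s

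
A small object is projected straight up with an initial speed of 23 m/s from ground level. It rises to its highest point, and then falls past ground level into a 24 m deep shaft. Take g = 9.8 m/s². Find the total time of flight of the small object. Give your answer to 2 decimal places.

5.57 s

Phase 1 (rising): v₀ = 23.0 m/s, a = -9.8 m/s².
v = v₀ + at → t = (0 − 23.0) / -9.8 = 2.35 s
v² = v₀² + 2aΔx → Δx = (0² − 23.0²)/(2·-9.8) = 27.0 m

Phase 2 (falling): v₀ = 0 m/s, a = -9.8 m/s².
Falls 51.0 m from rest: t = √(2·51.0/9.8) = 3.23 s; v = g·t = 31.6 m/s.
Total time = 2.35 + 3.23 = 5.57 s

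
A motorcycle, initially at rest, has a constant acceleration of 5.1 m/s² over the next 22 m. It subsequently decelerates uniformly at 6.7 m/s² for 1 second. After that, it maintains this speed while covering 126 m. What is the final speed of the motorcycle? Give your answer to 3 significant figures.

8.28 m/s

Phase 1 (accelerating): v₀ = 0 m/s, a = 5.1 m/s².
v² = v₀² + 2aΔx = 0² + 2·5.1·22 = 224 → v = 15.0 m/s
t = (v − v₀)/a = (15.0 − 0)/5.1 = 2.94 s

Phase 2 (decelerating): v₀ = 15.0 m/s, a = -6.7 m/s².
v = v₀ + at = 15.0 + (-6.7)(1) = 8.28 m/s
Δx = v₀t + ½at² = 15.0·1 + 0.5·-6.7·1² = 11.6 m

Phase 3 (constant speed): v₀ = 8.28 m/s, a = 0 m/s².
Constant speed: t = d/v = 126/8.28 = 15.2 s
Final speed = 8.28 m/s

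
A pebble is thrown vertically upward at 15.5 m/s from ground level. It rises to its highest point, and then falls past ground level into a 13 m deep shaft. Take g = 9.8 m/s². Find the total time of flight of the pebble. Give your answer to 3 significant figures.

3.85 s

Phase 1 (rising): v₀ = 15.5 m/s, a = -9.8 m/s².
v = v₀ + at → t = (0 − 15.5) / -9.8 = 1.58 s
v² = v₀² + 2aΔx → Δx = (0² − 15.5²)/(2·-9.8) = 12.3 m

Phase 2 (falling): v₀ = 0 m/s, a = -9.8 m/s².
Falls 25.3 m from rest: t = √(2·25.3/9.8) = 2.27 s; v = g·t = 22.2 m/s.
Total time = 1.58 + 2.27 = 3.85 s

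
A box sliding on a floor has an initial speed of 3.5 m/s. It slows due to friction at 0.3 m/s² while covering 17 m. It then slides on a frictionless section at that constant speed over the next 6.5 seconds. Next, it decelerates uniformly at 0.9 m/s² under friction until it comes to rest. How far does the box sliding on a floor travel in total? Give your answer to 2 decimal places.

Phase 1 (decelerating): v₀ = 3.50 m/s, a = -0.3 m/s².
v² = v₀² + 2aΔx = 3.50² + 2·-0.3·17 = 2.05 → v = 1.43 m/s
t = (v − v₀)/a = (1.43 − 3.50)/-0.3 = 6.89 s

Phase 2 (constant speed): v₀ = 1.43 m/s, a = 0 m/s².
v = v₀ + at = 1.43 + (0)(6.5) = 1.43 m/s
Δx = v₀t + ½at² = 1.43·6.5 + 0.5·0·6.5² = 9.31 m

Phase 3 (decelerating): v₀ = 1.43 m/s, a = -0.9 m/s².
v = v₀ + at → t = (0 − 1.43) / -0.9 = 1.59 s
v² = v₀² + 2aΔx → Δx = (0² − 1.43²)/(2·-0.9) = 1.14 m
Total distance = 17.0 + 9.31 + 1.14 = 27.4 m

27.45 m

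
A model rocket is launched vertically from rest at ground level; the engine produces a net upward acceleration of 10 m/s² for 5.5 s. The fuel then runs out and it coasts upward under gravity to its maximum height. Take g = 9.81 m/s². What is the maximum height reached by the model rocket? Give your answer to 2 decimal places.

Phase 1 (powered ascent): v₀ = 0 m/s, a = 10 m/s².
v = v₀ + at = 0 + (10)(5.5) = 55.0 m/s
Δx = v₀t + ½at² = 0·5.5 + 0.5·10·5.5² = 151 m

Phase 2 (coasting upward): v₀ = 55.0 m/s, a = -9.81 m/s².
v = v₀ + at → t = (0 − 55.0) / -9.81 = 5.61 s
v² = v₀² + 2aΔx → Δx = (0² − 55.0²)/(2·-9.81) = 154 m
Maximum height = 151 + 154 = 305 m

305.43 m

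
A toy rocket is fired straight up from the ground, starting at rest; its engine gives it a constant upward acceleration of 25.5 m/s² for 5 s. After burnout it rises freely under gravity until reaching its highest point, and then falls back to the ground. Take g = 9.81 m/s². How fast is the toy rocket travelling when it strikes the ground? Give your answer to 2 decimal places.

Phase 1 (powered ascent): v₀ = 0 m/s, a = 25.5 m/s².
v = v₀ + at = 0 + (25.5)(5) = 128 m/s
Δx = v₀t + ½at² = 0·5 + 0.5·25.5·5² = 319 m

Phase 2 (coasting upward): v₀ = 128 m/s, a = -9.81 m/s².
v = v₀ + at → t = (0 − 128) / -9.81 = 13.0 s
v² = v₀² + 2aΔx → Δx = (0² − 128²)/(2·-9.81) = 829 m

Phase 3 (free fall): v₀ = 0 m/s, a = -9.81 m/s².
Falls 1150 m from rest: t = √(2·1150/9.81) = 15.3 s; v = g·t = 150 m/s.
Impact speed = 150 m/s

150.03 m/s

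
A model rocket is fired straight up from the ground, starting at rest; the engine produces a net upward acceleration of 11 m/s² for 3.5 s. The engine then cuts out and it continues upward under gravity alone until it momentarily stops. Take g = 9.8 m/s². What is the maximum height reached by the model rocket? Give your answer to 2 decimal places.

143.00 m

Phase 1 (powered ascent): v₀ = 0 m/s, a = 11 m/s².
v = v₀ + at = 0 + (11)(3.5) = 38.5 m/s
Δx = v₀t + ½at² = 0·3.5 + 0.5·11·3.5² = 67.4 m

Phase 2 (coasting upward): v₀ = 38.5 m/s, a = -9.8 m/s².
v = v₀ + at → t = (0 − 38.5) / -9.8 = 3.93 s
v² = v₀² + 2aΔx → Δx = (0² − 38.5²)/(2·-9.8) = 75.6 m
Maximum height = 67.4 + 75.6 = 143 m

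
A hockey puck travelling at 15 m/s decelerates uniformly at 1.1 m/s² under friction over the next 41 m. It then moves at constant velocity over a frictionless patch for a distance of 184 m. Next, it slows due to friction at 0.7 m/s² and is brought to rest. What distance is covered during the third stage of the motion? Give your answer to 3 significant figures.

96.3 m

Phase 1 (decelerating): v₀ = 15.0 m/s, a = -1.1 m/s².
v² = v₀² + 2aΔx = 15.0² + 2·-1.1·41 = 135 → v = 11.6 m/s
t = (v − v₀)/a = (11.6 − 15.0)/-1.1 = 3.08 s

Phase 2 (constant speed): v₀ = 11.6 m/s, a = 0 m/s².
Constant speed: t = d/v = 184/11.6 = 15.8 s

Phase 3 (decelerating): v₀ = 11.6 m/s, a = -0.7 m/s².
v = v₀ + at → t = (0 − 11.6) / -0.7 = 16.6 s
v² = v₀² + 2aΔx → Δx = (0² − 11.6²)/(2·-0.7) = 96.3 m
Distance in phase 3 = 96.3 m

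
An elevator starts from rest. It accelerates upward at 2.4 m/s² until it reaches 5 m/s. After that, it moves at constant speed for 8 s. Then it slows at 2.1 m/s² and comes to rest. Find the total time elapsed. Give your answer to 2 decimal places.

12.46 s

Phase 1 (accelerating): v₀ = 0 m/s, a = 2.4 m/s².
v = v₀ + at → t = (5 − 0) / 2.4 = 2.08 s
v² = v₀² + 2aΔx → Δx = (5² − 0²)/(2·2.4) = 5.21 m

Phase 2 (constant speed): v₀ = 5.00 m/s, a = 0 m/s².
v = v₀ + at = 5.00 + (0)(8) = 5.00 m/s
Δx = v₀t + ½at² = 5.00·8 + 0.5·0·8² = 40.0 m

Phase 3 (decelerating): v₀ = 5.00 m/s, a = -2.1 m/s².
v = v₀ + at → t = (0 − 5.00) / -2.1 = 2.38 s
v² = v₀² + 2aΔx → Δx = (0² − 5.00²)/(2·-2.1) = 5.95 m
Total time = 2.08 + 8.00 + 2.38 = 12.5 s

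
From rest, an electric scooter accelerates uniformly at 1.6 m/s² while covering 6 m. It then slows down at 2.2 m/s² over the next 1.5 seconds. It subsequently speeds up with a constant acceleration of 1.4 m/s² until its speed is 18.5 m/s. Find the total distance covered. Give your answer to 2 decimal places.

131.91 m

Phase 1 (accelerating): v₀ = 0 m/s, a = 1.6 m/s².
v² = v₀² + 2aΔx = 0² + 2·1.6·6 = 19.2 → v = 4.38 m/s
t = (v − v₀)/a = (4.38 − 0)/1.6 = 2.74 s

Phase 2 (decelerating): v₀ = 4.38 m/s, a = -2.2 m/s².
v = v₀ + at = 4.38 + (-2.2)(1.5) = 1.08 m/s
Δx = v₀t + ½at² = 4.38·1.5 + 0.5·-2.2·1.5² = 4.10 m

Phase 3 (accelerating): v₀ = 1.08 m/s, a = 1.4 m/s².
v = v₀ + at → t = (18.5 − 1.08) / 1.4 = 12.4 s
v² = v₀² + 2aΔx → Δx = (18.5² − 1.08²)/(2·1.4) = 122 m
Total distance = 6.00 + 4.10 + 122 = 132 m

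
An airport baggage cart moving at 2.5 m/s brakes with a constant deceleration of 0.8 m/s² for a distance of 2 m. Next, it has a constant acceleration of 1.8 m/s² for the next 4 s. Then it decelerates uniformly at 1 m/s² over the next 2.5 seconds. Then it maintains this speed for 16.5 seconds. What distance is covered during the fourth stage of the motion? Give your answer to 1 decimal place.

106.4 m

Phase 1 (decelerating): v₀ = 2.50 m/s, a = -0.8 m/s².
v² = v₀² + 2aΔx = 2.50² + 2·-0.8·2 = 3.05 → v = 1.75 m/s
t = (v − v₀)/a = (1.75 − 2.50)/-0.8 = 0.942 s

Phase 2 (accelerating): v₀ = 1.75 m/s, a = 1.8 m/s².
v = v₀ + at = 1.75 + (1.8)(4) = 8.95 m/s
Δx = v₀t + ½at² = 1.75·4 + 0.5·1.8·4² = 21.4 m

Phase 3 (decelerating): v₀ = 8.95 m/s, a = -1 m/s².
v = v₀ + at = 8.95 + (-1)(2.5) = 6.45 m/s
Δx = v₀t + ½at² = 8.95·2.5 + 0.5·-1·2.5² = 19.2 m

Phase 4 (constant speed): v₀ = 6.45 m/s, a = 0 m/s².
v = v₀ + at = 6.45 + (0)(16.5) = 6.45 m/s
Δx = v₀t + ½at² = 6.45·16.5 + 0.5·0·16.5² = 106 m
Distance in phase 4 = 106 m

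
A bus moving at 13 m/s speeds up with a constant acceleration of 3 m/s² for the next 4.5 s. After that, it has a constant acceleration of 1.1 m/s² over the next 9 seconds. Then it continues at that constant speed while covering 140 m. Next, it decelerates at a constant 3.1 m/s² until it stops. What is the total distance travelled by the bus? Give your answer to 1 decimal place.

725.6 m

Phase 1 (accelerating): v₀ = 13.0 m/s, a = 3 m/s².
v = v₀ + at = 13.0 + (3)(4.5) = 26.5 m/s
Δx = v₀t + ½at² = 13.0·4.5 + 0.5·3·4.5² = 88.9 m

Phase 2 (accelerating): v₀ = 26.5 m/s, a = 1.1 m/s².
v = v₀ + at = 26.5 + (1.1)(9) = 36.4 m/s
Δx = v₀t + ½at² = 26.5·9 + 0.5·1.1·9² = 283 m

Phase 3 (constant speed): v₀ = 36.4 m/s, a = 0 m/s².
Constant speed: t = d/v = 140/36.4 = 3.85 s

Phase 4 (decelerating): v₀ = 36.4 m/s, a = -3.1 m/s².
v = v₀ + at → t = (0 − 36.4) / -3.1 = 11.7 s
v² = v₀² + 2aΔx → Δx = (0² − 36.4²)/(2·-3.1) = 214 m
Total distance = 88.9 + 283 + 140 + 214 = 726 m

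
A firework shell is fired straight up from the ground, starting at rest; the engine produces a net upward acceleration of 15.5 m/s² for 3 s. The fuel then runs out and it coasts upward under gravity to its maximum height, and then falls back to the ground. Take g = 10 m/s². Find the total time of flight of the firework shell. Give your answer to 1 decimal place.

Phase 1 (powered ascent): v₀ = 0 m/s, a = 15.5 m/s².
v = v₀ + at = 0 + (15.5)(3) = 46.5 m/s
Δx = v₀t + ½at² = 0·3 + 0.5·15.5·3² = 69.8 m

Phase 2 (coasting upward): v₀ = 46.5 m/s, a = -10 m/s².
v = v₀ + at → t = (0 − 46.5) / -10 = 4.65 s
v² = v₀² + 2aΔx → Δx = (0² − 46.5²)/(2·-10) = 108 m

Phase 3 (free fall): v₀ = 0 m/s, a = -10 m/s².
Falls 178 m from rest: t = √(2·178/10) = 5.96 s; v = g·t = 59.6 m/s.
Total time = 3.00 + 4.65 + 5.96 = 13.6 s

13.6 s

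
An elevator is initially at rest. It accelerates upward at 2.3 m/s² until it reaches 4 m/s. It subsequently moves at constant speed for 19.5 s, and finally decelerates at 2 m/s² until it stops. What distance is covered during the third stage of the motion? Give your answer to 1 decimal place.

Phase 1 (accelerating): v₀ = 0 m/s, a = 2.3 m/s².
v = v₀ + at → t = (4 − 0) / 2.3 = 1.74 s
v² = v₀² + 2aΔx → Δx = (4² − 0²)/(2·2.3) = 3.48 m

Phase 2 (constant speed): v₀ = 4.00 m/s, a = 0 m/s².
v = v₀ + at = 4.00 + (0)(19.5) = 4.00 m/s
Δx = v₀t + ½at² = 4.00·19.5 + 0.5·0·19.5² = 78.0 m

Phase 3 (decelerating): v₀ = 4.00 m/s, a = -2 m/s².
v = v₀ + at → t = (0 − 4.00) / -2 = 2.00 s
v² = v₀² + 2aΔx → Δx = (0² − 4.00²)/(2·-2) = 4.00 m
Distance in phase 3 = 4.00 m

4.0 m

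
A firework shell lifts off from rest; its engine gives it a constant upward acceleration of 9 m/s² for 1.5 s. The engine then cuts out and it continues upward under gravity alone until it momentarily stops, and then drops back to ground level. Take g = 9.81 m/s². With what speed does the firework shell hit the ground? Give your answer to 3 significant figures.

19.5 m/s

Phase 1 (powered ascent): v₀ = 0 m/s, a = 9 m/s².
v = v₀ + at = 0 + (9)(1.5) = 13.5 m/s
Δx = v₀t + ½at² = 0·1.5 + 0.5·9·1.5² = 10.1 m

Phase 2 (coasting upward): v₀ = 13.5 m/s, a = -9.81 m/s².
v = v₀ + at → t = (0 − 13.5) / -9.81 = 1.38 s
v² = v₀² + 2aΔx → Δx = (0² − 13.5²)/(2·-9.81) = 9.29 m

Phase 3 (free fall): v₀ = 0 m/s, a = -9.81 m/s².
Falls 19.4 m from rest: t = √(2·19.4/9.81) = 1.99 s; v = g·t = 19.5 m/s.
Impact speed = 19.5 m/s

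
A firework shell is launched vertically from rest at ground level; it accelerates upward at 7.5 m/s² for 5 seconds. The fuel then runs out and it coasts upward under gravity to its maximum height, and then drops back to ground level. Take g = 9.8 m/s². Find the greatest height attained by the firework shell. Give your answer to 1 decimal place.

Phase 1 (powered ascent): v₀ = 0 m/s, a = 7.5 m/s².
v = v₀ + at = 0 + (7.5)(5) = 37.5 m/s
Δx = v₀t + ½at² = 0·5 + 0.5·7.5·5² = 93.8 m

Phase 2 (coasting upward): v₀ = 37.5 m/s, a = -9.8 m/s².
v = v₀ + at → t = (0 − 37.5) / -9.8 = 3.83 s
v² = v₀² + 2aΔx → Δx = (0² − 37.5²)/(2·-9.8) = 71.7 m
Maximum height = 93.8 + 71.7 = 165 m

165.5 m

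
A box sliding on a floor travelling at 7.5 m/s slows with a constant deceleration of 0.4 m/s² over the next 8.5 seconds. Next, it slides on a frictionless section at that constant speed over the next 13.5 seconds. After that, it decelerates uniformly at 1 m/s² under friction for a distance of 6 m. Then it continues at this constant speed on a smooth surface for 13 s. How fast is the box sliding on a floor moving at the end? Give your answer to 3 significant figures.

Phase 1 (decelerating): v₀ = 7.50 m/s, a = -0.4 m/s².
v = v₀ + at = 7.50 + (-0.4)(8.5) = 4.10 m/s
Δx = v₀t + ½at² = 7.50·8.5 + 0.5·-0.4·8.5² = 49.3 m

Phase 2 (constant speed): v₀ = 4.10 m/s, a = 0 m/s².
v = v₀ + at = 4.10 + (0)(13.5) = 4.10 m/s
Δx = v₀t + ½at² = 4.10·13.5 + 0.5·0·13.5² = 55.3 m

Phase 3 (decelerating): v₀ = 4.10 m/s, a = -1 m/s².
v² = v₀² + 2aΔx = 4.10² + 2·-1·6 = 4.81 → v = 2.19 m/s
t = (v − v₀)/a = (2.19 − 4.10)/-1 = 1.91 s

Phase 4 (constant speed): v₀ = 2.19 m/s, a = 0 m/s².
v = v₀ + at = 2.19 + (0)(13) = 2.19 m/s
Δx = v₀t + ½at² = 2.19·13 + 0.5·0·13² = 28.5 m
Final speed = 2.19 m/s

2.19 m/s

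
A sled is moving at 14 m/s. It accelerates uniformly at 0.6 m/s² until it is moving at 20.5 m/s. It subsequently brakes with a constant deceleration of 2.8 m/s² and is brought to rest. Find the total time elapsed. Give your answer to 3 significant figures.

Phase 1 (accelerating): v₀ = 14.0 m/s, a = 0.6 m/s².
v = v₀ + at → t = (20.5 − 14.0) / 0.6 = 10.8 s
v² = v₀² + 2aΔx → Δx = (20.5² − 14.0²)/(2·0.6) = 187 m

Phase 2 (decelerating): v₀ = 20.5 m/s, a = -2.8 m/s².
v = v₀ + at → t = (0 − 20.5) / -2.8 = 7.32 s
v² = v₀² + 2aΔx → Δx = (0² − 20.5²)/(2·-2.8) = 75.0 m
Total time = 10.8 + 7.32 = 18.2 s

18.2 s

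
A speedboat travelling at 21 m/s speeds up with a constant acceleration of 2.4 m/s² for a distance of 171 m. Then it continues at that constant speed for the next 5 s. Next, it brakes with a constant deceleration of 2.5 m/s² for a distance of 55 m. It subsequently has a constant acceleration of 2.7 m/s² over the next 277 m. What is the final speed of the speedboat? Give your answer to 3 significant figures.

Phase 1 (accelerating): v₀ = 21.0 m/s, a = 2.4 m/s².
v² = v₀² + 2aΔx = 21.0² + 2·2.4·171 = 1260 → v = 35.5 m/s
t = (v − v₀)/a = (35.5 − 21.0)/2.4 = 6.05 s

Phase 2 (constant speed): v₀ = 35.5 m/s, a = 0 m/s².
v = v₀ + at = 35.5 + (0)(5) = 35.5 m/s
Δx = v₀t + ½at² = 35.5·5 + 0.5·0·5² = 178 m

Phase 3 (decelerating): v₀ = 35.5 m/s, a = -2.5 m/s².
v² = v₀² + 2aΔx = 35.5² + 2·-2.5·55 = 987 → v = 31.4 m/s
t = (v − v₀)/a = (31.4 − 35.5)/-2.5 = 1.64 s

Phase 4 (accelerating): v₀ = 31.4 m/s, a = 2.7 m/s².
v² = v₀² + 2aΔx = 31.4² + 2·2.7·277 = 2480 → v = 49.8 m/s
t = (v − v₀)/a = (49.8 − 31.4)/2.7 = 6.82 s
Final speed = 49.8 m/s

49.8 m/s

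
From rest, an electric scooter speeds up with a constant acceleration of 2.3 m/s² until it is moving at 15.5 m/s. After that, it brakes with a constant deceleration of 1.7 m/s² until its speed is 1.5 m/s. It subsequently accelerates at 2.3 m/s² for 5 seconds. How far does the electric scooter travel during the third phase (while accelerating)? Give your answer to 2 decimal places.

36.25 m

Phase 1 (accelerating): v₀ = 0 m/s, a = 2.3 m/s².
v = v₀ + at → t = (15.5 − 0) / 2.3 = 6.74 s
v² = v₀² + 2aΔx → Δx = (15.5² − 0²)/(2·2.3) = 52.2 m

Phase 2 (decelerating): v₀ = 15.5 m/s, a = -1.7 m/s².
v = v₀ + at → t = (1.5 − 15.5) / -1.7 = 8.24 s
v² = v₀² + 2aΔx → Δx = (1.5² − 15.5²)/(2·-1.7) = 70.0 m

Phase 3 (accelerating): v₀ = 1.50 m/s, a = 2.3 m/s².
v = v₀ + at = 1.50 + (2.3)(5) = 13.0 m/s
Δx = v₀t + ½at² = 1.50·5 + 0.5·2.3·5² = 36.2 m
Distance in phase 3 = 36.2 m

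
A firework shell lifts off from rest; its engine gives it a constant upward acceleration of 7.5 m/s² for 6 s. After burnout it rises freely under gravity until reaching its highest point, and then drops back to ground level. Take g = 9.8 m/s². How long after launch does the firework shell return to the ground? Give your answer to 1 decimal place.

17.6 s

Phase 1 (powered ascent): v₀ = 0 m/s, a = 7.5 m/s².
v = v₀ + at = 0 + (7.5)(6) = 45.0 m/s
Δx = v₀t + ½at² = 0·6 + 0.5·7.5·6² = 135 m

Phase 2 (coasting upward): v₀ = 45.0 m/s, a = -9.8 m/s².
v = v₀ + at → t = (0 − 45.0) / -9.8 = 4.59 s
v² = v₀² + 2aΔx → Δx = (0² − 45.0²)/(2·-9.8) = 103 m

Phase 3 (free fall): v₀ = 0 m/s, a = -9.8 m/s².
Falls 238 m from rest: t = √(2·238/9.8) = 6.97 s; v = g·t = 68.3 m/s.
Total time = 6.00 + 4.59 + 6.97 = 17.6 s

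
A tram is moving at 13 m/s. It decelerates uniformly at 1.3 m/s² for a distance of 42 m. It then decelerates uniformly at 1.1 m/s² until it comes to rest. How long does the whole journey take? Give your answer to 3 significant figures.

11.1 s

Phase 1 (decelerating): v₀ = 13.0 m/s, a = -1.3 m/s².
v² = v₀² + 2aΔx = 13.0² + 2·-1.3·42 = 59.8 → v = 7.73 m/s
t = (v − v₀)/a = (7.73 − 13.0)/-1.3 = 4.05 s

Phase 2 (decelerating): v₀ = 7.73 m/s, a = -1.1 m/s².
v = v₀ + at → t = (0 − 7.73) / -1.1 = 7.03 s
v² = v₀² + 2aΔx → Δx = (0² − 7.73²)/(2·-1.1) = 27.2 m
Total time = 4.05 + 7.03 = 11.1 s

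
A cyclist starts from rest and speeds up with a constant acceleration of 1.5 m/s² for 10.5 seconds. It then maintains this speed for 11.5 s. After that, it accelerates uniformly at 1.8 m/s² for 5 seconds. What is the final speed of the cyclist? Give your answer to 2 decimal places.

24.75 m/s

Phase 1 (accelerating): v₀ = 0 m/s, a = 1.5 m/s².
v = v₀ + at = 0 + (1.5)(10.5) = 15.8 m/s
Δx = v₀t + ½at² = 0·10.5 + 0.5·1.5·10.5² = 82.7 m

Phase 2 (constant speed): v₀ = 15.8 m/s, a = 0 m/s².
v = v₀ + at = 15.8 + (0)(11.5) = 15.8 m/s
Δx = v₀t + ½at² = 15.8·11.5 + 0.5·0·11.5² = 181 m

Phase 3 (accelerating): v₀ = 15.8 m/s, a = 1.8 m/s².
v = v₀ + at = 15.8 + (1.8)(5) = 24.8 m/s
Δx = v₀t + ½at² = 15.8·5 + 0.5·1.8·5² = 101 m
Final speed = 24.8 m/s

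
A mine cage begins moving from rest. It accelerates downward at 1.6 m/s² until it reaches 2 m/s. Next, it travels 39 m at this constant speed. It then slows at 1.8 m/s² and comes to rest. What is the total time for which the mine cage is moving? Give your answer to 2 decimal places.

Phase 1 (accelerating): v₀ = 0 m/s, a = 1.6 m/s².
v = v₀ + at → t = (2 − 0) / 1.6 = 1.25 s
v² = v₀² + 2aΔx → Δx = (2² − 0²)/(2·1.6) = 1.25 m

Phase 2 (constant speed): v₀ = 2.00 m/s, a = 0 m/s².
Constant speed: t = d/v = 39/2.00 = 19.5 s

Phase 3 (decelerating): v₀ = 2.00 m/s, a = -1.8 m/s².
v = v₀ + at → t = (0 − 2.00) / -1.8 = 1.11 s
v² = v₀² + 2aΔx → Δx = (0² − 2.00²)/(2·-1.8) = 1.11 m
Total time = 1.25 + 19.5 + 1.11 = 21.9 s

21.86 s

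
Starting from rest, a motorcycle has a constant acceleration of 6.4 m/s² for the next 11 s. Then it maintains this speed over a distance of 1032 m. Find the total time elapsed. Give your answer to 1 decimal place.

Phase 1 (accelerating): v₀ = 0 m/s, a = 6.4 m/s².
v = v₀ + at = 0 + (6.4)(11) = 70.4 m/s
Δx = v₀t + ½at² = 0·11 + 0.5·6.4·11² = 387 m

Phase 2 (constant speed): v₀ = 70.4 m/s, a = 0 m/s².
Constant speed: t = d/v = 1032/70.4 = 14.7 s
Total time = 11.0 + 14.7 = 25.7 s

25.7 s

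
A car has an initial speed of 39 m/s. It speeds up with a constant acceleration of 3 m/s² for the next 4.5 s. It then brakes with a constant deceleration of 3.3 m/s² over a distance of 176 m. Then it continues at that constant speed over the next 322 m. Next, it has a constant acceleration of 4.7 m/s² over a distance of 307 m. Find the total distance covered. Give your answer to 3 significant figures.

Phase 1 (accelerating): v₀ = 39.0 m/s, a = 3 m/s².
v = v₀ + at = 39.0 + (3)(4.5) = 52.5 m/s
Δx = v₀t + ½at² = 39.0·4.5 + 0.5·3·4.5² = 206 m

Phase 2 (decelerating): v₀ = 52.5 m/s, a = -3.3 m/s².
v² = v₀² + 2aΔx = 52.5² + 2·-3.3·176 = 1590 → v = 39.9 m/s
t = (v − v₀)/a = (39.9 − 52.5)/-3.3 = 3.81 s

Phase 3 (constant speed): v₀ = 39.9 m/s, a = 0 m/s².
Constant speed: t = d/v = 322/39.9 = 8.06 s

Phase 4 (accelerating): v₀ = 39.9 m/s, a = 4.7 m/s².
v² = v₀² + 2aΔx = 39.9² + 2·4.7·307 = 4480 → v = 66.9 m/s
t = (v − v₀)/a = (66.9 − 39.9)/4.7 = 5.75 s
Total distance = 206 + 176 + 322 + 307 = 1010 m

1010 m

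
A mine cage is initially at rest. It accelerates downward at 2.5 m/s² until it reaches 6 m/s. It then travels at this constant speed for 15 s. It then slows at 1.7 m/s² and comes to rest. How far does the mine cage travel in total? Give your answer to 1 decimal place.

Phase 1 (accelerating): v₀ = 0 m/s, a = 2.5 m/s².
v = v₀ + at → t = (6 − 0) / 2.5 = 2.40 s
v² = v₀² + 2aΔx → Δx = (6² − 0²)/(2·2.5) = 7.20 m

Phase 2 (constant speed): v₀ = 6.00 m/s, a = 0 m/s².
v = v₀ + at = 6.00 + (0)(15) = 6.00 m/s
Δx = v₀t + ½at² = 6.00·15 + 0.5·0·15² = 90.0 m

Phase 3 (decelerating): v₀ = 6.00 m/s, a = -1.7 m/s².
v = v₀ + at → t = (0 − 6.00) / -1.7 = 3.53 s
v² = v₀² + 2aΔx → Δx = (0² − 6.00²)/(2·-1.7) = 10.6 m
Total distance = 7.20 + 90.0 + 10.6 = 108 m

107.8 m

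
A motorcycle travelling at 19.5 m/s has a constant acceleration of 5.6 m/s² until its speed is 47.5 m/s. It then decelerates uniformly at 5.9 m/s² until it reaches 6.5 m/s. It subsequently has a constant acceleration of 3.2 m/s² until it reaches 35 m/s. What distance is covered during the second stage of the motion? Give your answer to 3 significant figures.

188 m

Phase 1 (accelerating): v₀ = 19.5 m/s, a = 5.6 m/s².
v = v₀ + at → t = (47.5 − 19.5) / 5.6 = 5.00 s
v² = v₀² + 2aΔx → Δx = (47.5² − 19.5²)/(2·5.6) = 168 m

Phase 2 (decelerating): v₀ = 47.5 m/s, a = -5.9 m/s².
v = v₀ + at → t = (6.5 − 47.5) / -5.9 = 6.95 s
v² = v₀² + 2aΔx → Δx = (6.5² − 47.5²)/(2·-5.9) = 188 m
Distance in phase 2 = 188 m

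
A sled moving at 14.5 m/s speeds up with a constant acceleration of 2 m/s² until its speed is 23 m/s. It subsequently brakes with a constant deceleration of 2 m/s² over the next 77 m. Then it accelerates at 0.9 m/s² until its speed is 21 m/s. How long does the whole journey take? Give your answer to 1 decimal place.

Phase 1 (accelerating): v₀ = 14.5 m/s, a = 2 m/s².
v = v₀ + at → t = (23 − 14.5) / 2 = 4.25 s
v² = v₀² + 2aΔx → Δx = (23² − 14.5²)/(2·2) = 79.7 m

Phase 2 (decelerating): v₀ = 23.0 m/s, a = -2 m/s².
v² = v₀² + 2aΔx = 23.0² + 2·-2·77 = 221 → v = 14.9 m/s
t = (v − v₀)/a = (14.9 − 23.0)/-2 = 4.07 s

Phase 3 (accelerating): v₀ = 14.9 m/s, a = 0.9 m/s².
v = v₀ + at → t = (21 − 14.9) / 0.9 = 6.82 s
v² = v₀² + 2aΔx → Δx = (21² − 14.9²)/(2·0.9) = 122 m
Total time = 4.25 + 4.07 + 6.82 = 15.1 s

15.1 s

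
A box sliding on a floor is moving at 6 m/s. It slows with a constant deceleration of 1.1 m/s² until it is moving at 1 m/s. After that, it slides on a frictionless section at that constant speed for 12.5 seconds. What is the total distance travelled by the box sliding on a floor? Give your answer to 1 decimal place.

28.4 m

Phase 1 (decelerating): v₀ = 6.00 m/s, a = -1.1 m/s².
v = v₀ + at → t = (1 − 6.00) / -1.1 = 4.55 s
v² = v₀² + 2aΔx → Δx = (1² − 6.00²)/(2·-1.1) = 15.9 m

Phase 2 (constant speed): v₀ = 1.00 m/s, a = 0 m/s².
v = v₀ + at = 1.00 + (0)(12.5) = 1.00 m/s
Δx = v₀t + ½at² = 1.00·12.5 + 0.5·0·12.5² = 12.5 m
Total distance = 15.9 + 12.5 = 28.4 m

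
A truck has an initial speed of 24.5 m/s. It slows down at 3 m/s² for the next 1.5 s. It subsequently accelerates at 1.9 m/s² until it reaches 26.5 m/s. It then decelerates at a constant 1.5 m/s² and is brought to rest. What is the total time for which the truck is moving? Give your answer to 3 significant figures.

22.6 s

Phase 1 (decelerating): v₀ = 24.5 m/s, a = -3 m/s².
v = v₀ + at = 24.5 + (-3)(1.5) = 20.0 m/s
Δx = v₀t + ½at² = 24.5·1.5 + 0.5·-3·1.5² = 33.4 m

Phase 2 (accelerating): v₀ = 20.0 m/s, a = 1.9 m/s².
v = v₀ + at → t = (26.5 − 20.0) / 1.9 = 3.42 s
v² = v₀² + 2aΔx → Δx = (26.5² − 20.0²)/(2·1.9) = 79.5 m

Phase 3 (decelerating): v₀ = 26.5 m/s, a = -1.5 m/s².
v = v₀ + at → t = (0 − 26.5) / -1.5 = 17.7 s
v² = v₀² + 2aΔx → Δx = (0² − 26.5²)/(2·-1.5) = 234 m
Total time = 1.50 + 3.42 + 17.7 = 22.6 s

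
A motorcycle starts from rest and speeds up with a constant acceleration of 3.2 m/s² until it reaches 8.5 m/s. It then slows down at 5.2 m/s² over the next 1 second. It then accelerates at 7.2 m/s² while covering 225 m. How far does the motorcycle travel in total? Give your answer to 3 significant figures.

242 m

Phase 1 (accelerating): v₀ = 0 m/s, a = 3.2 m/s².
v = v₀ + at → t = (8.5 − 0) / 3.2 = 2.66 s
v² = v₀² + 2aΔx → Δx = (8.5² − 0²)/(2·3.2) = 11.3 m

Phase 2 (decelerating): v₀ = 8.50 m/s, a = -5.2 m/s².
v = v₀ + at = 8.50 + (-5.2)(1) = 3.30 m/s
Δx = v₀t + ½at² = 8.50·1 + 0.5·-5.2·1² = 5.90 m

Phase 3 (accelerating): v₀ = 3.30 m/s, a = 7.2 m/s².
v² = v₀² + 2aΔx = 3.30² + 2·7.2·225 = 3250 → v = 57.0 m/s
t = (v − v₀)/a = (57.0 − 3.30)/7.2 = 7.46 s
Total distance = 11.3 + 5.90 + 225 = 242 m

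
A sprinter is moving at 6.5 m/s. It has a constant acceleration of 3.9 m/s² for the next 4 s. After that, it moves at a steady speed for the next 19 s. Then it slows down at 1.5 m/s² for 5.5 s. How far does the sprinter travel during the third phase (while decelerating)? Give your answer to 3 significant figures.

Phase 1 (accelerating): v₀ = 6.50 m/s, a = 3.9 m/s².
v = v₀ + at = 6.50 + (3.9)(4) = 22.1 m/s
Δx = v₀t + ½at² = 6.50·4 + 0.5·3.9·4² = 57.2 m

Phase 2 (constant speed): v₀ = 22.1 m/s, a = 0 m/s².
v = v₀ + at = 22.1 + (0)(19) = 22.1 m/s
Δx = v₀t + ½at² = 22.1·19 + 0.5·0·19² = 420 m

Phase 3 (decelerating): v₀ = 22.1 m/s, a = -1.5 m/s².
v = v₀ + at = 22.1 + (-1.5)(5.5) = 13.9 m/s
Δx = v₀t + ½at² = 22.1·5.5 + 0.5·-1.5·5.5² = 98.9 m
Distance in phase 3 = 98.9 m

98.9 m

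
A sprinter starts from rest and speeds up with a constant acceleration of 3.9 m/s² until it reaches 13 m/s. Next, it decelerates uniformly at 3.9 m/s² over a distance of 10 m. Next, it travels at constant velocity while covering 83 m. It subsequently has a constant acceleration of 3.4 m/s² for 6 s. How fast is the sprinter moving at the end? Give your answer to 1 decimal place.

Phase 1 (accelerating): v₀ = 0 m/s, a = 3.9 m/s².
v = v₀ + at → t = (13 − 0) / 3.9 = 3.33 s
v² = v₀² + 2aΔx → Δx = (13² − 0²)/(2·3.9) = 21.7 m

Phase 2 (decelerating): v₀ = 13.0 m/s, a = -3.9 m/s².
v² = v₀² + 2aΔx = 13.0² + 2·-3.9·10 = 91.0 → v = 9.54 m/s
t = (v − v₀)/a = (9.54 − 13.0)/-3.9 = 0.887 s

Phase 3 (constant speed): v₀ = 9.54 m/s, a = 0 m/s².
Constant speed: t = d/v = 83/9.54 = 8.70 s

Phase 4 (accelerating): v₀ = 9.54 m/s, a = 3.4 m/s².
v = v₀ + at = 9.54 + (3.4)(6) = 29.9 m/s
Δx = v₀t + ½at² = 9.54·6 + 0.5·3.4·6² = 118 m
Final speed = 29.9 m/s

29.9 m/s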